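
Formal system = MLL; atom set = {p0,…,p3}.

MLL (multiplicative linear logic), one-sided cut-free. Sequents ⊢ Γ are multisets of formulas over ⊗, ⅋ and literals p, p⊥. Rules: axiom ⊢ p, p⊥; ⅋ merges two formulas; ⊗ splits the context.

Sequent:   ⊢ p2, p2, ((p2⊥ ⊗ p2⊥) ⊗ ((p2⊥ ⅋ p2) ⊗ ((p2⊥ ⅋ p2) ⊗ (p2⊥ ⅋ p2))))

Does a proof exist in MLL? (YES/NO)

Derivation trace:
[⊗]  ⊢ p2, p2, ((p2⊥ ⊗ p2⊥) ⊗ ((p2⊥ ⅋ p2) ⊗ ((p2⊥ ⅋ p2) ⊗ (p2⊥ ⅋ p2))))
  [⊗]  ⊢ p2, p2, (p2⊥ ⊗ p2⊥)
    [Ax]  ⊢ p2, p2⊥
    [Ax]  ⊢ p2, p2⊥
  [⊗]  ⊢ ((p2⊥ ⅋ p2) ⊗ ((p2⊥ ⅋ p2) ⊗ (p2⊥ ⅋ p2)))
    [⅋]  ⊢ (p2⊥ ⅋ p2)
      [Ax]  ⊢ p2, p2⊥
    [⊗]  ⊢ ((p2⊥ ⅋ p2) ⊗ (p2⊥ ⅋ p2))
      [⅋]  ⊢ (p2⊥ ⅋ p2)
        [Ax]  ⊢ p2, p2⊥
      [⅋]  ⊢ (p2⊥ ⅋ p2)
        [Ax]  ⊢ p2, p2⊥

Result: YES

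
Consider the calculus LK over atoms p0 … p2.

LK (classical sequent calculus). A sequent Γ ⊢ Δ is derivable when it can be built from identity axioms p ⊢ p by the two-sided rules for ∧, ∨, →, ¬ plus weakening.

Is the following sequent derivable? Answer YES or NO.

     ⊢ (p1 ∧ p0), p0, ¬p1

Truth-table refutation:
  v=000: Γ:[] Δ:[(p1 ∧ p0)=F, p0=F, ¬p1=T] refutes=False
  v=001: Γ:[] Δ:[(p1 ∧ p0)=F, p0=F, ¬p1=T] refutes=False
  v=010: Γ:[] Δ:[(p1 ∧ p0)=F, p0=F, ¬p1=F] refutes=True  ← countermodel

Result: NO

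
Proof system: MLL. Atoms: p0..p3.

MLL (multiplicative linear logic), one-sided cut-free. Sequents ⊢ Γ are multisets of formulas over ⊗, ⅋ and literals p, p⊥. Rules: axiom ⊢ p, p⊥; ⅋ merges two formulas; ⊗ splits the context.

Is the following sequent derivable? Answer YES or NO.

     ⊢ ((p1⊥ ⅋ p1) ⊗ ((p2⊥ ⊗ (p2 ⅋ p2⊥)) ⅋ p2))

Derivation trace:
[⊗]  ⊢ ((p1⊥ ⅋ p1) ⊗ ((p2⊥ ⊗ (p2 ⅋ p2⊥)) ⅋ p2))
  [⅋]  ⊢ (p1⊥ ⅋ p1)
    [Ax]  ⊢ p1, p1⊥
  [⅋]  ⊢ ((p2⊥ ⊗ (p2 ⅋ p2⊥)) ⅋ p2)
    [⊗]  ⊢ p2, (p2⊥ ⊗ (p2 ⅋ p2⊥))
      [Ax]  ⊢ p2, p2⊥
      [⅋]  ⊢ (p2 ⅋ p2⊥)
        [Ax]  ⊢ p2, p2⊥

Result: YES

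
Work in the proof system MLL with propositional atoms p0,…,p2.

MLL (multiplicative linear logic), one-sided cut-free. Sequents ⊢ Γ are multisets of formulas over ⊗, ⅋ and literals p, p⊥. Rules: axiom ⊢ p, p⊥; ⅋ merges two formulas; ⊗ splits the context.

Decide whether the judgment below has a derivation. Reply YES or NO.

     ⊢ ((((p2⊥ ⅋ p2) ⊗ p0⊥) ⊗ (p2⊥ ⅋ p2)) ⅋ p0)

Derivation trace:
[⅋]  ⊢ ((((p2⊥ ⅋ p2) ⊗ p0⊥) ⊗ (p2⊥ ⅋ p2)) ⅋ p0)
  [⊗]  ⊢ p0, (((p2⊥ ⅋ p2) ⊗ p0⊥) ⊗ (p2⊥ ⅋ p2))
    [⊗]  ⊢ p0, ((p2⊥ ⅋ p2) ⊗ p0⊥)
      [⅋]  ⊢ (p2⊥ ⅋ p2)
        [Ax]  ⊢ p2, p2⊥
      [Ax]  ⊢ p0, p0⊥
    [⅋]  ⊢ (p2⊥ ⅋ p2)
      [Ax]  ⊢ p2, p2⊥

Result: YES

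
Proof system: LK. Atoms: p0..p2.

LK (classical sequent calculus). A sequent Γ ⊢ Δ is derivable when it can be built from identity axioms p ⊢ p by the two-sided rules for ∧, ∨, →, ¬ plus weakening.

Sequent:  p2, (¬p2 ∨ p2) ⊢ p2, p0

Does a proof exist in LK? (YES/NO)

Derivation (root first):
[∨L] p2, (¬p2 ∨ p2) ⊢ p2, p0
  [¬L] p2, ¬p2 ⊢ 
    [Ax] p2 ⊢ p2
  [WR] p2 ⊢ p2, p0
    [Ax] p2 ⊢ p2

Result: YES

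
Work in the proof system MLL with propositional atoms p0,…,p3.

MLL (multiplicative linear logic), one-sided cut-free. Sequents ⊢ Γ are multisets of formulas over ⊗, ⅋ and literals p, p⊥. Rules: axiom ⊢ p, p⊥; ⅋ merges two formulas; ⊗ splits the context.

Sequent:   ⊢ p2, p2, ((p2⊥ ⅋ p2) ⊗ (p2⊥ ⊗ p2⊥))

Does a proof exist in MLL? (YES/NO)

Proof tree:
[⊗]  ⊢ p2, p2, ((p2⊥ ⅋ p2) ⊗ (p2⊥ ⊗ p2⊥))
  [⅋]  ⊢ (p2⊥ ⅋ p2)
    [Ax]  ⊢ p2, p2⊥
  [⊗]  ⊢ p2, p2, (p2⊥ ⊗ p2⊥)
    [Ax]  ⊢ p2, p2⊥
    [Ax]  ⊢ p2, p2⊥

Result: YES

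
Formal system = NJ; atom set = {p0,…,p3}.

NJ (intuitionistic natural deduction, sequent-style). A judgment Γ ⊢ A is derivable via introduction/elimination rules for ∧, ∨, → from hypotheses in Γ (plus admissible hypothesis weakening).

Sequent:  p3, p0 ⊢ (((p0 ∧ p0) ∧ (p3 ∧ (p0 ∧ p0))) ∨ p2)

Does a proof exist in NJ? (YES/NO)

Proof tree:
[∨I₁] p3, p0 ⊢ (((p0 ∧ p0) ∧ (p3 ∧ (p0 ∧ p0))) ∨ p2)
  [∧I] p3, p0 ⊢ ((p0 ∧ p0) ∧ (p3 ∧ (p0 ∧ p0)))
    [∧I] p0 ⊢ (p0 ∧ p0)
      [Ax] p0 ⊢ p0
      [Ax] p0 ⊢ p0
    [∧I] p3, p0 ⊢ (p3 ∧ (p0 ∧ p0))
      [Ax] p3 ⊢ p3
      [∧I] p0 ⊢ (p0 ∧ p0)
        [Ax] p0 ⊢ p0
        [Ax] p0 ⊢ p0

Result: YES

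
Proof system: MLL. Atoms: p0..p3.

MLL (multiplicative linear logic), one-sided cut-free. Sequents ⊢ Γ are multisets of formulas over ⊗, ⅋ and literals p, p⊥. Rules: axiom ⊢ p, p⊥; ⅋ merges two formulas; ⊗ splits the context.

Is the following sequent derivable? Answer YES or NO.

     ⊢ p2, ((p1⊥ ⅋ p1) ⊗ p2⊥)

Derivation trace:
[⊗]  ⊢ p2, ((p1⊥ ⅋ p1) ⊗ p2⊥)
  [⅋]  ⊢ (p1⊥ ⅋ p1)
    [Ax]  ⊢ p1, p1⊥
  [Ax]  ⊢ p2, p2⊥

Result: YES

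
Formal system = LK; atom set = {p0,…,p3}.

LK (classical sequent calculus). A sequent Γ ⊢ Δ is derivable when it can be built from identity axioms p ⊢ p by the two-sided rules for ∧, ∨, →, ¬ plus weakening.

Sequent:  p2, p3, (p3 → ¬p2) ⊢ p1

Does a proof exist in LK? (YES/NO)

Derivation (root first):
[WR] p2, p3, (p3 → ¬p2) ⊢ p1
  [→L] p2, p3, (p3 → ¬p2) ⊢ 
    [Ax] p3 ⊢ p3
    [¬L] p2, ¬p2 ⊢ 
      [Ax] p2 ⊢ p2

Result: YES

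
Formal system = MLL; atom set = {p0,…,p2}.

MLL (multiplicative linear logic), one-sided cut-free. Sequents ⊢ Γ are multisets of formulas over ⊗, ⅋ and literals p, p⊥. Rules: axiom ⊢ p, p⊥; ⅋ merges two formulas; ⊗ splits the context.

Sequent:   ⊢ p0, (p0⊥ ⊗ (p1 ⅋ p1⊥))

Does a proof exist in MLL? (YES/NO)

Proof tree:
[⊗]  ⊢ p0, (p0⊥ ⊗ (p1 ⅋ p1⊥))
  [Ax]  ⊢ p0, p0⊥
  [⅋]  ⊢ (p1 ⅋ p1⊥)
    [Ax]  ⊢ p1, p1⊥

Result: YES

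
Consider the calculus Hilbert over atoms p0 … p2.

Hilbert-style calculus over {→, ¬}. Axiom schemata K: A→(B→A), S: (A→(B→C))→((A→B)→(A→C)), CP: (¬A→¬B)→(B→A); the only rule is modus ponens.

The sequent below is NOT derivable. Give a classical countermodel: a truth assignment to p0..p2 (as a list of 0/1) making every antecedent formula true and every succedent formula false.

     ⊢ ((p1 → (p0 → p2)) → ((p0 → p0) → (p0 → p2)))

Enumerate valuations to refute Γ ⊢ Δ:
  v=000: Γ:[] Δ:[((p1 → (p0 → p2)) → ((p0 → p0) → (p0 → p2)))=T] refutes=False
  v=001: Γ:[] Δ:[((p1 → (p0 → p2)) → ((p0 → p0) → (p0 → p2)))=T] refutes=False
  v=010: Γ:[] Δ:[((p1 → (p0 → p2)) → ((p0 → p0) → (p0 → p2)))=T] refutes=False
  v=011: Γ:[] Δ:[((p1 → (p0 → p2)) → ((p0 → p0) → (p0 → p2)))=T] refutes=False
  v=100: Γ:[] Δ:[((p1 → (p0 → p2)) → ((p0 → p0) → (p0 → p2)))=F] refutes=True  ← countermodel

Result: [1, 0, 0]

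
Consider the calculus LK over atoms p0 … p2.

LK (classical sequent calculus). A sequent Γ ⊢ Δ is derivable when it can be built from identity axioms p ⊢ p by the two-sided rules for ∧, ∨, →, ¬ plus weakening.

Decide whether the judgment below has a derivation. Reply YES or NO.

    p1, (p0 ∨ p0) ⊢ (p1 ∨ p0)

Derivation (root first):
[∨R] p1, (p0 ∨ p0) ⊢ (p1 ∨ p0)
  [∨L] p1, (p0 ∨ p0) ⊢ p1, p0
    [Ax] p0 ⊢ p0
    [WL] p1, p0 ⊢ p1
      [Ax] p1 ⊢ p1

Result: YES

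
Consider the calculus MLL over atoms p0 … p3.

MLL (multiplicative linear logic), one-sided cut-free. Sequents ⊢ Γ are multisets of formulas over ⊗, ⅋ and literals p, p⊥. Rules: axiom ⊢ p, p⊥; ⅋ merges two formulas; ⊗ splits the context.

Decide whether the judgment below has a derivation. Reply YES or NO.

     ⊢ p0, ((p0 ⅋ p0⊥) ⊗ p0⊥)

Proof tree:
[⊗]  ⊢ p0, ((p0 ⅋ p0⊥) ⊗ p0⊥)
  [⅋]  ⊢ (p0 ⅋ p0⊥)
    [Ax]  ⊢ p0, p0⊥
  [Ax]  ⊢ p0, p0⊥

Result: YES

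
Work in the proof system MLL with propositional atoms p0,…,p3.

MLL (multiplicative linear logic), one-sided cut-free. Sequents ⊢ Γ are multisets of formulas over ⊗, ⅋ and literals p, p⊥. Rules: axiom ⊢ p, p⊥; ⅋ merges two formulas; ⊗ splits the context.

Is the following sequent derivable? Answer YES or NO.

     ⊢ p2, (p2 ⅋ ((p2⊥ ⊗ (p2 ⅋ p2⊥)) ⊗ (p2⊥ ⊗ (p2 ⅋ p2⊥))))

Proof tree:
[⅋]  ⊢ p2, (p2 ⅋ ((p2⊥ ⊗ (p2 ⅋ p2⊥)) ⊗ (p2⊥ ⊗ (p2 ⅋ p2⊥))))
  [⊗]  ⊢ p2, p2, ((p2⊥ ⊗ (p2 ⅋ p2⊥)) ⊗ (p2⊥ ⊗ (p2 ⅋ p2⊥)))
    [⊗]  ⊢ p2, (p2⊥ ⊗ (p2 ⅋ p2⊥))
      [Ax]  ⊢ p2, p2⊥
      [⅋]  ⊢ (p2 ⅋ p2⊥)
        [Ax]  ⊢ p2, p2⊥
    [⊗]  ⊢ p2, (p2⊥ ⊗ (p2 ⅋ p2⊥))
      [Ax]  ⊢ p2, p2⊥
      [⅋]  ⊢ (p2 ⅋ p2⊥)
        [Ax]  ⊢ p2, p2⊥

Result: YES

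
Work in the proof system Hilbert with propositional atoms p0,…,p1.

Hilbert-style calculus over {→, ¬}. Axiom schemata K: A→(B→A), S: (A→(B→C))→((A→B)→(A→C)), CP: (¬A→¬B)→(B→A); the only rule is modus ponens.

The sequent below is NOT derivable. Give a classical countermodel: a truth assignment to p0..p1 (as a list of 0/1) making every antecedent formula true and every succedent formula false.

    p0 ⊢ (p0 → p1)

Enumerate valuations to refute Γ ⊢ Δ:
  v=00: Γ:[p0=F] Δ:[(p0 → p1)=T] refutes=False
  v=01: Γ:[p0=F] Δ:[(p0 → p1)=T] refutes=False
  v=10: Γ:[p0=T] Δ:[(p0 → p1)=F] refutes=True  ← countermodel

Result: [1, 0]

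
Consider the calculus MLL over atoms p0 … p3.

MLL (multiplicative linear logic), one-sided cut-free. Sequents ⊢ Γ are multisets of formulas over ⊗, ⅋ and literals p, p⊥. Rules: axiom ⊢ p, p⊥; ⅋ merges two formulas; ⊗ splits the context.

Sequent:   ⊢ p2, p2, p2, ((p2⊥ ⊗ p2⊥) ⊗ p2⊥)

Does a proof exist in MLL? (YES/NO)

Proof tree:
[⊗]  ⊢ p2, p2, p2, ((p2⊥ ⊗ p2⊥) ⊗ p2⊥)
  [⊗]  ⊢ p2, p2, (p2⊥ ⊗ p2⊥)
    [Ax]  ⊢ p2, p2⊥
    [Ax]  ⊢ p2, p2⊥
  [Ax]  ⊢ p2, p2⊥

Result: YES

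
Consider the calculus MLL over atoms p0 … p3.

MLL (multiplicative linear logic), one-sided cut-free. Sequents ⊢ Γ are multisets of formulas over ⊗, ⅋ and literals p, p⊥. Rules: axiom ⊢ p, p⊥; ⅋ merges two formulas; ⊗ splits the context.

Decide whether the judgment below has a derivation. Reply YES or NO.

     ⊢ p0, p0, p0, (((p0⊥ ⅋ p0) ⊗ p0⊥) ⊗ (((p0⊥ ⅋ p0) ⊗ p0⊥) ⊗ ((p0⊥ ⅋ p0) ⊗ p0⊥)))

Derivation trace:
[⊗]  ⊢ p0, p0, p0, (((p0⊥ ⅋ p0) ⊗ p0⊥) ⊗ (((p0⊥ ⅋ p0) ⊗ p0⊥) ⊗ ((p0⊥ ⅋ p0) ⊗ p0⊥)))
  [⊗]  ⊢ p0, ((p0⊥ ⅋ p0) ⊗ p0⊥)
    [⅋]  ⊢ (p0⊥ ⅋ p0)
      [Ax]  ⊢ p0, p0⊥
    [Ax]  ⊢ p0, p0⊥
  [⊗]  ⊢ p0, p0, (((p0⊥ ⅋ p0) ⊗ p0⊥) ⊗ ((p0⊥ ⅋ p0) ⊗ p0⊥))
    [⊗]  ⊢ p0, ((p0⊥ ⅋ p0) ⊗ p0⊥)
      [⅋]  ⊢ (p0⊥ ⅋ p0)
        [Ax]  ⊢ p0, p0⊥
      [Ax]  ⊢ p0, p0⊥
    [⊗]  ⊢ p0, ((p0⊥ ⅋ p0) ⊗ p0⊥)
      [⅋]  ⊢ (p0⊥ ⅋ p0)
        [Ax]  ⊢ p0, p0⊥
      [Ax]  ⊢ p0, p0⊥

Result: YES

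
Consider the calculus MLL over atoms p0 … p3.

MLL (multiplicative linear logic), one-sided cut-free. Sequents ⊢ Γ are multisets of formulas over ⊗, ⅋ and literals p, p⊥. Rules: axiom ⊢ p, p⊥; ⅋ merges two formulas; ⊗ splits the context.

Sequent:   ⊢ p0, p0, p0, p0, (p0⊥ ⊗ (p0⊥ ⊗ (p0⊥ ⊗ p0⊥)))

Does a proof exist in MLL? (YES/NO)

Derivation trace:
[⊗]  ⊢ p0, p0, p0, p0, (p0⊥ ⊗ (p0⊥ ⊗ (p0⊥ ⊗ p0⊥)))
  [Ax]  ⊢ p0, p0⊥
  [⊗]  ⊢ p0, p0, p0, (p0⊥ ⊗ (p0⊥ ⊗ p0⊥))
    [Ax]  ⊢ p0, p0⊥
    [⊗]  ⊢ p0, p0, (p0⊥ ⊗ p0⊥)
      [Ax]  ⊢ p0, p0⊥
      [Ax]  ⊢ p0, p0⊥

Result: YES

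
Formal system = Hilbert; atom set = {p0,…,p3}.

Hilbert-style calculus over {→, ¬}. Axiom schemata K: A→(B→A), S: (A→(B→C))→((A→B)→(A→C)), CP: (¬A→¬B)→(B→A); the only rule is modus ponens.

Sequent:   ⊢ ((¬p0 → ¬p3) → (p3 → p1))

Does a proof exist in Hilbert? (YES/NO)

Enumerate valuations to refute Γ ⊢ Δ:
  v=0000: Γ:[] Δ:[((¬p0 → ¬p3) → (p3 → p1))=T] refutes=False
  v=0001: Γ:[] Δ:[((¬p0 → ¬p3) → (p3 → p1))=T] refutes=False
  v=0010: Γ:[] Δ:[((¬p0 → ¬p3) → (p3 → p1))=T] refutes=False
  v=0011: Γ:[] Δ:[((¬p0 → ¬p3) → (p3 → p1))=T] refutes=False
  v=0100: Γ:[] Δ:[((¬p0 → ¬p3) → (p3 → p1))=T] refutes=False
  v=0101: Γ:[] Δ:[((¬p0 → ¬p3) → (p3 → p1))=T] refutes=False
  v=0110: Γ:[] Δ:[((¬p0 → ¬p3) → (p3 → p1))=T] refutes=False
  v=0111: Γ:[] Δ:[((¬p0 → ¬p3) → (p3 → p1))=T] refutes=False
  v=1000: Γ:[] Δ:[((¬p0 → ¬p3) → (p3 → p1))=T] refutes=False
  v=1001: Γ:[] Δ:[((¬p0 → ¬p3) → (p3 → p1))=F] refutes=True  ← countermodel

Result: NO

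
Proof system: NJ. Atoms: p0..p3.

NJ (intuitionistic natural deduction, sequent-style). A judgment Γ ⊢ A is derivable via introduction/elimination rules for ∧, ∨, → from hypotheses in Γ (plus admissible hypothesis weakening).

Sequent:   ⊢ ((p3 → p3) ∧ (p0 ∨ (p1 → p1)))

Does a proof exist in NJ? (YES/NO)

Derivation (root first):
[∧I]  ⊢ ((p3 → p3) ∧ (p0 ∨ (p1 → p1)))
  [→I]  ⊢ (p3 → p3)
    [Ax] p3 ⊢ p3
  [∨I₂]  ⊢ (p0 ∨ (p1 → p1))
    [→I]  ⊢ (p1 → p1)
      [Ax] p1 ⊢ p1

Result: YES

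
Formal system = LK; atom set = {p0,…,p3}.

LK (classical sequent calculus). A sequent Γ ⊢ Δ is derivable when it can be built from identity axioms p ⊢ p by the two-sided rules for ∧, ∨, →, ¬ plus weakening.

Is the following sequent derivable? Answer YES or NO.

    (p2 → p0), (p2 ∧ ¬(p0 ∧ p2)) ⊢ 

Proof tree:
[∧L] (p2 → p0), (p2 ∧ ¬(p0 ∧ p2)) ⊢ 
  [¬L] p2, (p2 → p0), ¬(p0 ∧ p2) ⊢ 
    [→L] p2, (p2 → p0) ⊢ (p0 ∧ p2)
      [Ax] p2 ⊢ p2
      [∧R] p2, p0 ⊢ (p0 ∧ p2)
        [Ax] p0 ⊢ p0
        [Ax] p2 ⊢ p2

Result: YES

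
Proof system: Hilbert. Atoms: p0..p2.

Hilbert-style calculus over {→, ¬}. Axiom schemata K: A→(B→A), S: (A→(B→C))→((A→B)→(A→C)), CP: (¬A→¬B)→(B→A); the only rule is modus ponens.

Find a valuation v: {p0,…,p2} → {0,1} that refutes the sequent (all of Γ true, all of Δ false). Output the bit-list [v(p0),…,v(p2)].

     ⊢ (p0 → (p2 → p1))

Search for a countermodel by truth-table:
  v=000: Γ:[] Δ:[(p0 → (p2 → p1))=T] refutes=False
  v=001: Γ:[] Δ:[(p0 → (p2 → p1))=T] refutes=False
  v=010: Γ:[] Δ:[(p0 → (p2 → p1))=T] refutes=False
  v=011: Γ:[] Δ:[(p0 → (p2 → p1))=T] refutes=False
  v=100: Γ:[] Δ:[(p0 → (p2 → p1))=T] refutes=False
  v=101: Γ:[] Δ:[(p0 → (p2 → p1))=F] refutes=True  ← countermodel

Result: [1, 0, 1]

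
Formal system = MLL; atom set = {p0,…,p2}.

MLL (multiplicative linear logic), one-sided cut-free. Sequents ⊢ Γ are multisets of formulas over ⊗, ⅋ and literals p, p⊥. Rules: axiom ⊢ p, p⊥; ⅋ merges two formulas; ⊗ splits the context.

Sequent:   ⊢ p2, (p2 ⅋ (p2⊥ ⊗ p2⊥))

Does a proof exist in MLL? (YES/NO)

Derivation trace:
[⅋]  ⊢ p2, (p2 ⅋ (p2⊥ ⊗ p2⊥))
  [⊗]  ⊢ p2, p2, (p2⊥ ⊗ p2⊥)
    [Ax]  ⊢ p2, p2⊥
    [Ax]  ⊢ p2, p2⊥

Result: YES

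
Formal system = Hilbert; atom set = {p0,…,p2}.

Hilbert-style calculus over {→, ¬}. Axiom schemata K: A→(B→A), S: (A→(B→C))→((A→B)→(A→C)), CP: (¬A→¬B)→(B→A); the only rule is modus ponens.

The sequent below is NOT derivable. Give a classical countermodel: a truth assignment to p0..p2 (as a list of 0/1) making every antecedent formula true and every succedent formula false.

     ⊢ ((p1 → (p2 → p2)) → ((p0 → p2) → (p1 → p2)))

Enumerate valuations to refute Γ ⊢ Δ:
  v=000: Γ:[] Δ:[((p1 → (p2 → p2)) → ((p0 → p2) → (p1 → p2)))=T] refutes=False
  v=001: Γ:[] Δ:[((p1 → (p2 → p2)) → ((p0 → p2) → (p1 → p2)))=T] refutes=False
  v=010: Γ:[] Δ:[((p1 → (p2 → p2)) → ((p0 → p2) → (p1 → p2)))=F] refutes=True  ← countermodel

Result: [0, 1, 0]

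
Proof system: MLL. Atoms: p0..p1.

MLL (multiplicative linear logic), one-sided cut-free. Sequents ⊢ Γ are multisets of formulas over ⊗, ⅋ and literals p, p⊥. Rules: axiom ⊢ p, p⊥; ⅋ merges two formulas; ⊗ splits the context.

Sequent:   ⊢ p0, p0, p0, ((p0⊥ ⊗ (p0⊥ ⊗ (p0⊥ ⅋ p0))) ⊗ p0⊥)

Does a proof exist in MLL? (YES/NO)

Proof tree:
[⊗]  ⊢ p0, p0, p0, ((p0⊥ ⊗ (p0⊥ ⊗ (p0⊥ ⅋ p0))) ⊗ p0⊥)
  [⊗]  ⊢ p0, p0, (p0⊥ ⊗ (p0⊥ ⊗ (p0⊥ ⅋ p0)))
    [Ax]  ⊢ p0, p0⊥
    [⊗]  ⊢ p0, (p0⊥ ⊗ (p0⊥ ⅋ p0))
      [Ax]  ⊢ p0, p0⊥
      [⅋]  ⊢ (p0⊥ ⅋ p0)
        [Ax]  ⊢ p0, p0⊥
  [Ax]  ⊢ p0, p0⊥

Result: YES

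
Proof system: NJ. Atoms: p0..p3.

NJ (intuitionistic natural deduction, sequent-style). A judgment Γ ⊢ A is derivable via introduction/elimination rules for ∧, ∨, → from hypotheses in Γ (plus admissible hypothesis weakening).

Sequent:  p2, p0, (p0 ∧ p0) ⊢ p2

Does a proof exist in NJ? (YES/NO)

Proof tree:
[Wk] p2, p0, (p0 ∧ p0) ⊢ p2
  [Wk] p2, p0 ⊢ p2
    [Ax] p2 ⊢ p2

Result: YES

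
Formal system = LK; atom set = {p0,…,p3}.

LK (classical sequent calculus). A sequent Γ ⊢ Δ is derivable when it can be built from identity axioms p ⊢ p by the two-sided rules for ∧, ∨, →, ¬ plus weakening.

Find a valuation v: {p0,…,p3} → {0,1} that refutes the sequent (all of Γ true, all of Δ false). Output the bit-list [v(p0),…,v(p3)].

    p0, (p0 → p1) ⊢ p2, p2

Search for a countermodel by truth-table:
  v=0000: Γ:[p0=F, (p0 → p1)=T] Δ:[p2=F, p2=F] refutes=False
  v=0001: Γ:[p0=F, (p0 → p1)=T] Δ:[p2=F, p2=F] refutes=False
  v=0010: Γ:[p0=F, (p0 → p1)=T] Δ:[p2=T, p2=T] refutes=False
  v=0011: Γ:[p0=F, (p0 → p1)=T] Δ:[p2=T, p2=T] refutes=False
  v=0100: Γ:[p0=F, (p0 → p1)=T] Δ:[p2=F, p2=F] refutes=False
  v=0101: Γ:[p0=F, (p0 → p1)=T] Δ:[p2=F, p2=F] refutes=False
  v=0110: Γ:[p0=F, (p0 → p1)=T] Δ:[p2=T, p2=T] refutes=False
  v=0111: Γ:[p0=F, (p0 → p1)=T] Δ:[p2=T, p2=T] refutes=False
  v=1000: Γ:[p0=T, (p0 → p1)=F] Δ:[p2=F, p2=F] refutes=False
  v=1001: Γ:[p0=T, (p0 → p1)=F] Δ:[p2=F, p2=F] refutes=False
  v=1010: Γ:[p0=T, (p0 → p1)=F] Δ:[p2=T, p2=T] refutes=False
  v=1011: Γ:[p0=T, (p0 → p1)=F] Δ:[p2=T, p2=T] refutes=False
  v=1100: Γ:[p0=T, (p0 → p1)=T] Δ:[p2=F, p2=F] refutes=True  ← countermodel

Result: [1, 1, 0, 0]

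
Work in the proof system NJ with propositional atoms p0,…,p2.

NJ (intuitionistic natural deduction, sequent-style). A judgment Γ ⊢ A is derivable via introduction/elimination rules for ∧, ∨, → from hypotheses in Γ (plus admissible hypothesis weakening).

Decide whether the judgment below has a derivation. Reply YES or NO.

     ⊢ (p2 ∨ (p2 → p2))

Proof tree:
[∨I₂]  ⊢ (p2 ∨ (p2 → p2))
  [→I]  ⊢ (p2 → p2)
    [Ax] p2 ⊢ p2

Result: YES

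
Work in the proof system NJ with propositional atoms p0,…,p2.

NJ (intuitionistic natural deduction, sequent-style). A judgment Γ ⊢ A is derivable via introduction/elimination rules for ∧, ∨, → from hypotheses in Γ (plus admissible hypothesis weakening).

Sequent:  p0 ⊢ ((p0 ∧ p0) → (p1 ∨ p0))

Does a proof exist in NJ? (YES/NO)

Proof tree:
[→I] p0 ⊢ ((p0 ∧ p0) → (p1 ∨ p0))
  [Wk] p0, (p0 ∧ p0) ⊢ (p1 ∨ p0)
    [∨I₂] p0 ⊢ (p1 ∨ p0)
      [Ax] p0 ⊢ p0

Result: YES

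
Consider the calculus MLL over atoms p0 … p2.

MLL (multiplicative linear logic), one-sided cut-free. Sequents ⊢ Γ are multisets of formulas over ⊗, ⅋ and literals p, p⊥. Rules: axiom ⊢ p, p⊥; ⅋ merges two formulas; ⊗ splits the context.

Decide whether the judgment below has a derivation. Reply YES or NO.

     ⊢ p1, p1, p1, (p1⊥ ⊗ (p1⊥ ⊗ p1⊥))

Derivation (root first):
[⊗]  ⊢ p1, p1, p1, (p1⊥ ⊗ (p1⊥ ⊗ p1⊥))
  [Ax]  ⊢ p1, p1⊥
  [⊗]  ⊢ p1, p1, (p1⊥ ⊗ p1⊥)
    [Ax]  ⊢ p1, p1⊥
    [Ax]  ⊢ p1, p1⊥

Result: YES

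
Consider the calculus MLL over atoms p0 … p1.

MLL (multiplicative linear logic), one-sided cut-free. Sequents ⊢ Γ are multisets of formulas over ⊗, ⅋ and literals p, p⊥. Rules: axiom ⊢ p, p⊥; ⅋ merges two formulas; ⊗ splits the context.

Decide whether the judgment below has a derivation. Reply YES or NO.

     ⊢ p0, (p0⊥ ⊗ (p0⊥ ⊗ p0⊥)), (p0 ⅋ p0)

Derivation (root first):
[⅋]  ⊢ p0, (p0⊥ ⊗ (p0⊥ ⊗ p0⊥)), (p0 ⅋ p0)
  [⊗]  ⊢ p0, p0, p0, (p0⊥ ⊗ (p0⊥ ⊗ p0⊥))
    [Ax]  ⊢ p0, p0⊥
    [⊗]  ⊢ p0, p0, (p0⊥ ⊗ p0⊥)
      [Ax]  ⊢ p0, p0⊥
      [Ax]  ⊢ p0, p0⊥

Result: YES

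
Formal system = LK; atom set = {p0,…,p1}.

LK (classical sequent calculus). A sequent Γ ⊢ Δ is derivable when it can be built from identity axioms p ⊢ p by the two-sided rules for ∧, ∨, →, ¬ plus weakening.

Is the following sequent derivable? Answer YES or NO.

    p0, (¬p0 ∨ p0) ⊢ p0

Proof tree:
[∨L] p0, (¬p0 ∨ p0) ⊢ p0
  [¬L] p0, ¬p0 ⊢ 
    [Ax] p0 ⊢ p0
  [Ax] p0 ⊢ p0

Result: YES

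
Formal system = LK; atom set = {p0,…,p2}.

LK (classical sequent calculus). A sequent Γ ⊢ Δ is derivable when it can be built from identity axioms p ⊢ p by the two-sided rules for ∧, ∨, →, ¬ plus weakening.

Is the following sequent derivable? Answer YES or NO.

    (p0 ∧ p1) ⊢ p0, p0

Derivation (root first):
[∧L] (p0 ∧ p1) ⊢ p0, p0
  [WR] p0, p1 ⊢ p0, p0
    [WL] p0, p1 ⊢ p0
      [Ax] p0 ⊢ p0

Result: YES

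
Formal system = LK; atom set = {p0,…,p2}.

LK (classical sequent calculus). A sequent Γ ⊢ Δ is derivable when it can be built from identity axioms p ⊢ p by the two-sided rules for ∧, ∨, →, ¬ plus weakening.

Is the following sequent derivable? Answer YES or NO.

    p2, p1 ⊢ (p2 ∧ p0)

Enumerate valuations to refute Γ ⊢ Δ:
  v=000: Γ:[p2=F, p1=F] Δ:[(p2 ∧ p0)=F] refutes=False
  v=001: Γ:[p2=T, p1=F] Δ:[(p2 ∧ p0)=F] refutes=False
  v=010: Γ:[p2=F, p1=T] Δ:[(p2 ∧ p0)=F] refutes=False
  v=011: Γ:[p2=T, p1=T] Δ:[(p2 ∧ p0)=F] refutes=True  ← countermodel

Result: NO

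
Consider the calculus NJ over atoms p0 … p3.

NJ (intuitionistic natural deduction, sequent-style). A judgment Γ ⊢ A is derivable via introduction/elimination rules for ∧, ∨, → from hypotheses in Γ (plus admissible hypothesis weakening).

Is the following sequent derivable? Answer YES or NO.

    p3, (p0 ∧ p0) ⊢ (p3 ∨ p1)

Derivation (root first):
[Wk] p3, (p0 ∧ p0) ⊢ (p3 ∨ p1)
  [∨I₁] p3 ⊢ (p3 ∨ p1)
    [Ax] p3 ⊢ p3

Result: YES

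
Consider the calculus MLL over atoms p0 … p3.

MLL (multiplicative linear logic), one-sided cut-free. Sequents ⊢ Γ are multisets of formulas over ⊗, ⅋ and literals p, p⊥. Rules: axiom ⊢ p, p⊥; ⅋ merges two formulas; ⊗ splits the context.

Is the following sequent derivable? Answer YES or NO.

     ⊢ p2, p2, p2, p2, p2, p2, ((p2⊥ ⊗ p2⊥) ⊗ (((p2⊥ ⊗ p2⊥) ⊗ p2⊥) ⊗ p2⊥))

Proof tree:
[⊗]  ⊢ p2, p2, p2, p2, p2, p2, ((p2⊥ ⊗ p2⊥) ⊗ (((p2⊥ ⊗ p2⊥) ⊗ p2⊥) ⊗ p2⊥))
  [⊗]  ⊢ p2, p2, (p2⊥ ⊗ p2⊥)
    [Ax]  ⊢ p2, p2⊥
    [Ax]  ⊢ p2, p2⊥
  [⊗]  ⊢ p2, p2, p2, p2, (((p2⊥ ⊗ p2⊥) ⊗ p2⊥) ⊗ p2⊥)
    [⊗]  ⊢ p2, p2, p2, ((p2⊥ ⊗ p2⊥) ⊗ p2⊥)
      [⊗]  ⊢ p2, p2, (p2⊥ ⊗ p2⊥)
        [Ax]  ⊢ p2, p2⊥
        [Ax]  ⊢ p2, p2⊥
      [Ax]  ⊢ p2, p2⊥
    [Ax]  ⊢ p2, p2⊥

Result: YES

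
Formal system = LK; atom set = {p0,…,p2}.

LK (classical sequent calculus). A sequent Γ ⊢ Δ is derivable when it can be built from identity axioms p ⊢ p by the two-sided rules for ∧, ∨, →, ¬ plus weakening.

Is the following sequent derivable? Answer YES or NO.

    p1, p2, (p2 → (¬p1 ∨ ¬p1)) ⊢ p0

Derivation trace:
[→L] p1, p2, (p2 → (¬p1 ∨ ¬p1)) ⊢ p0
  [Ax] p2 ⊢ p2
  [∨L] p1, (¬p1 ∨ ¬p1) ⊢ p0
    [¬L] p1, ¬p1 ⊢ 
      [Ax] p1 ⊢ p1
    [WR] p1, ¬p1 ⊢ p0
      [¬L] p1, ¬p1 ⊢ 
        [Ax] p1 ⊢ p1

Result: YES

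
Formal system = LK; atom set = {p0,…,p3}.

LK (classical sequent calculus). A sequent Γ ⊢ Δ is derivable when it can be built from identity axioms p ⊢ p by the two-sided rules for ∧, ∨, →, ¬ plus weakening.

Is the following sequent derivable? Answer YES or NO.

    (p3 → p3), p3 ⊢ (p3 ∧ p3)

Derivation trace:
[∧R] (p3 → p3), p3 ⊢ (p3 ∧ p3)
  [→L] p3, (p3 → p3) ⊢ p3
    [Ax] p3 ⊢ p3
    [Ax] p3 ⊢ p3
  [→L] p3, (p3 → p3) ⊢ p3
    [Ax] p3 ⊢ p3
    [Ax] p3 ⊢ p3

Result: YES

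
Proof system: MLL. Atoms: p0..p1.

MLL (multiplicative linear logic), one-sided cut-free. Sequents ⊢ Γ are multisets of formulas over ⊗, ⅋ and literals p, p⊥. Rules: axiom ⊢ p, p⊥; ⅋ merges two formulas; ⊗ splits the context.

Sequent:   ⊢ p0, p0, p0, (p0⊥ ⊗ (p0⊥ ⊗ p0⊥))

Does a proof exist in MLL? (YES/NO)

Derivation (root first):
[⊗]  ⊢ p0, p0, p0, (p0⊥ ⊗ (p0⊥ ⊗ p0⊥))
  [Ax]  ⊢ p0, p0⊥
  [⊗]  ⊢ p0, p0, (p0⊥ ⊗ p0⊥)
    [Ax]  ⊢ p0, p0⊥
    [Ax]  ⊢ p0, p0⊥

Result: YES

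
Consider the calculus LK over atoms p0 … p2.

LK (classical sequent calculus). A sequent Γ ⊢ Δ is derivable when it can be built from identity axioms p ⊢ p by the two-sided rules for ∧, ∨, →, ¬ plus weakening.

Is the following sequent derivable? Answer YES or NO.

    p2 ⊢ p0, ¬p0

Proof tree:
[¬R] p2 ⊢ p0, ¬p0
  [WL] p0, p2 ⊢ p0
    [Ax] p0 ⊢ p0

Result: YES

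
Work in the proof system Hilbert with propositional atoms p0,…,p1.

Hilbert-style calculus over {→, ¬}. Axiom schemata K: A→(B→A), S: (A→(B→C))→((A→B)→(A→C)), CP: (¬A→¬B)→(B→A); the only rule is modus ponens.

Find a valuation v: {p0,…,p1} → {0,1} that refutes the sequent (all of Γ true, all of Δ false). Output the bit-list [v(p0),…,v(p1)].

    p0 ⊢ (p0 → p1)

Enumerate valuations to refute Γ ⊢ Δ:
  v=00: Γ:[p0=F] Δ:[(p0 → p1)=T] refutes=False
  v=01: Γ:[p0=F] Δ:[(p0 → p1)=T] refutes=False
  v=10: Γ:[p0=T] Δ:[(p0 → p1)=F] refutes=True  ← countermodel

Result: [1, 0]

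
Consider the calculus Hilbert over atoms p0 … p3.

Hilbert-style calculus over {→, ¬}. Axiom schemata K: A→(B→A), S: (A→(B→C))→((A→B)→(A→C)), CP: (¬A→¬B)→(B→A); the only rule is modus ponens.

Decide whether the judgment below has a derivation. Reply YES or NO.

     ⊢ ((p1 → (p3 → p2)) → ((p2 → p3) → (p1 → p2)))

Enumerate valuations to refute Γ ⊢ Δ:
  v=0000: Γ:[] Δ:[((p1 → (p3 → p2)) → ((p2 → p3) → (p1 → p2)))=T] refutes=False
  v=0001: Γ:[] Δ:[((p1 → (p3 → p2)) → ((p2 → p3) → (p1 → p2)))=T] refutes=False
  v=0010: Γ:[] Δ:[((p1 → (p3 → p2)) → ((p2 → p3) → (p1 → p2)))=T] refutes=False
  v=0011: Γ:[] Δ:[((p1 → (p3 → p2)) → ((p2 → p3) → (p1 → p2)))=T] refutes=False
  v=0100: Γ:[] Δ:[((p1 → (p3 → p2)) → ((p2 → p3) → (p1 → p2)))=F] refutes=True  ← countermodel

Result: NO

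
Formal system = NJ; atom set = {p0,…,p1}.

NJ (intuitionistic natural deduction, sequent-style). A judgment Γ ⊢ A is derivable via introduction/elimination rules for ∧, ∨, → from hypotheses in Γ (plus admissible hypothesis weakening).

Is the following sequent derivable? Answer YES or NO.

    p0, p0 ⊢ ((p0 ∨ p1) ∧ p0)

Derivation trace:
[Wk] p0, p0 ⊢ ((p0 ∨ p1) ∧ p0)
  [∧I] p0 ⊢ ((p0 ∨ p1) ∧ p0)
    [∨I₁] p0 ⊢ (p0 ∨ p1)
      [Ax] p0 ⊢ p0
    [Ax] p0 ⊢ p0

Result: YES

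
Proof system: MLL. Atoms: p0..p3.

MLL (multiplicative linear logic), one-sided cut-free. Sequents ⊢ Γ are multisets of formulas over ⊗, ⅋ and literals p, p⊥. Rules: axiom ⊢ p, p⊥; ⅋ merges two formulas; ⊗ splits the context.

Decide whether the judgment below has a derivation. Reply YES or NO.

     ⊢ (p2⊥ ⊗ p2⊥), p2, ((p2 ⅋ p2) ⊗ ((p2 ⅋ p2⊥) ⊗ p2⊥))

Derivation trace:
[⊗]  ⊢ (p2⊥ ⊗ p2⊥), p2, ((p2 ⅋ p2) ⊗ ((p2 ⅋ p2⊥) ⊗ p2⊥))
  [⅋]  ⊢ (p2⊥ ⊗ p2⊥), (p2 ⅋ p2)
    [⊗]  ⊢ p2, p2, (p2⊥ ⊗ p2⊥)
      [Ax]  ⊢ p2, p2⊥
      [Ax]  ⊢ p2, p2⊥
  [⊗]  ⊢ p2, ((p2 ⅋ p2⊥) ⊗ p2⊥)
    [⅋]  ⊢ (p2 ⅋ p2⊥)
      [Ax]  ⊢ p2, p2⊥
    [Ax]  ⊢ p2, p2⊥

Result: YES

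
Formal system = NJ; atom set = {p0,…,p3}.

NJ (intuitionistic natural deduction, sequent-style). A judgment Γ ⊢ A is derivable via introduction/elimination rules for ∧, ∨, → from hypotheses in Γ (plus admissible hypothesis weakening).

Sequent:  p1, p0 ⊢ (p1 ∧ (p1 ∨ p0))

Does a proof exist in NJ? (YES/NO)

Derivation trace:
[∧I] p1, p0 ⊢ (p1 ∧ (p1 ∨ p0))
  [Ax] p1 ⊢ p1
  [∨I₂] p0 ⊢ (p1 ∨ p0)
    [Ax] p0 ⊢ p0

Result: YES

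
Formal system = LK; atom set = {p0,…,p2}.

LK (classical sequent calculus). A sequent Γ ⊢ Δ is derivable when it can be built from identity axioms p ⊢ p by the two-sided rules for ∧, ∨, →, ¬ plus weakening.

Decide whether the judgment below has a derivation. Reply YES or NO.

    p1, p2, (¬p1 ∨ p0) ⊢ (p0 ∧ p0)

Derivation trace:
[∨L] p1, p2, (¬p1 ∨ p0) ⊢ (p0 ∧ p0)
  [¬L] p1, ¬p1 ⊢ 
    [Ax] p1 ⊢ p1
  [∧R] p2, p0 ⊢ (p0 ∧ p0)
    [Ax] p0 ⊢ p0
    [WL] p0, p2 ⊢ p0
      [Ax] p0 ⊢ p0

Result: YES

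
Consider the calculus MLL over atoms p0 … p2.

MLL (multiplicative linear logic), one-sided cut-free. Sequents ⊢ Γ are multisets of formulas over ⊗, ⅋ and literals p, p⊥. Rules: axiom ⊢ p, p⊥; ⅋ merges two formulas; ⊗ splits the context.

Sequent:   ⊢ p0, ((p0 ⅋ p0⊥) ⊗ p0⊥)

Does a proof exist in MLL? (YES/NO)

Derivation (root first):
[⊗]  ⊢ p0, ((p0 ⅋ p0⊥) ⊗ p0⊥)
  [⅋]  ⊢ (p0 ⅋ p0⊥)
    [Ax]  ⊢ p0, p0⊥
  [Ax]  ⊢ p0, p0⊥

Result: YES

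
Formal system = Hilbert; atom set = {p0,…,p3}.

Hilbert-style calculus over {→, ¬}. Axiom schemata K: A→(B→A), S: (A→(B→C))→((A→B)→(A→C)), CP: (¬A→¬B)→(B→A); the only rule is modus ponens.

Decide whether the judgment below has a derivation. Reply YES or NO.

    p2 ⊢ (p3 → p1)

Enumerate valuations to refute Γ ⊢ Δ:
  v=0000: Γ:[p2=F] Δ:[(p3 → p1)=T] refutes=False
  v=0001: Γ:[p2=F] Δ:[(p3 → p1)=F] refutes=False
  v=0010: Γ:[p2=T] Δ:[(p3 → p1)=T] refutes=False
  v=0011: Γ:[p2=T] Δ:[(p3 → p1)=F] refutes=True  ← countermodel

Result: NO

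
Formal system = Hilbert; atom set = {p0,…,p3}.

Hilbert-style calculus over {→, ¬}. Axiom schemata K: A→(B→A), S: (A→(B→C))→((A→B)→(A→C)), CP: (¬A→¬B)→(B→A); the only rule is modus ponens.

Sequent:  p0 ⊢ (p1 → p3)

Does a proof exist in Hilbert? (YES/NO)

Truth-table refutation:
  v=0000: Γ:[p0=F] Δ:[(p1 → p3)=T] refutes=False
  v=0001: Γ:[p0=F] Δ:[(p1 → p3)=T] refutes=False
  v=0010: Γ:[p0=F] Δ:[(p1 → p3)=T] refutes=False
  v=0011: Γ:[p0=F] Δ:[(p1 → p3)=T] refutes=False
  v=0100: Γ:[p0=F] Δ:[(p1 → p3)=F] refutes=False
  v=0101: Γ:[p0=F] Δ:[(p1 → p3)=T] refutes=False
  v=0110: Γ:[p0=F] Δ:[(p1 → p3)=F] refutes=False
  v=0111: Γ:[p0=F] Δ:[(p1 → p3)=T] refutes=False
  v=1000: Γ:[p0=T] Δ:[(p1 → p3)=T] refutes=False
  v=1001: Γ:[p0=T] Δ:[(p1 → p3)=T] refutes=False
  v=1010: Γ:[p0=T] Δ:[(p1 → p3)=T] refutes=False
  v=1011: Γ:[p0=T] Δ:[(p1 → p3)=T] refutes=False
  v=1100: Γ:[p0=T] Δ:[(p1 → p3)=F] refutes=True  ← countermodel

Result: NO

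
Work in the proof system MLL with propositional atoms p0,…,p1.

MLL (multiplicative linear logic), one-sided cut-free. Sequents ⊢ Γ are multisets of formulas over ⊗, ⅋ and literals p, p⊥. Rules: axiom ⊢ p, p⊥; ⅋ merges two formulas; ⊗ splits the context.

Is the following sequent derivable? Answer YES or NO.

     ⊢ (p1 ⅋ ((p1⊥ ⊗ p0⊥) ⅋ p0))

Derivation (root first):
[⅋]  ⊢ (p1 ⅋ ((p1⊥ ⊗ p0⊥) ⅋ p0))
  [⅋]  ⊢ p1, ((p1⊥ ⊗ p0⊥) ⅋ p0)
    [⊗]  ⊢ p1, p0, (p1⊥ ⊗ p0⊥)
      [Ax]  ⊢ p1, p1⊥
      [Ax]  ⊢ p0, p0⊥

Result: YES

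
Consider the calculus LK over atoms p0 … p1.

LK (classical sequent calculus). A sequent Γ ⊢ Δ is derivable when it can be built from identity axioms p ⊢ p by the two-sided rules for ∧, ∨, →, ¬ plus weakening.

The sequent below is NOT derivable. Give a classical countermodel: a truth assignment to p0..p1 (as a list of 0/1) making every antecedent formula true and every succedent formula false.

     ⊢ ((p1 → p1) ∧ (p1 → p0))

Search for a countermodel by truth-table:
  v=00: Γ:[] Δ:[((p1 → p1) ∧ (p1 → p0))=T] refutes=False
  v=01: Γ:[] Δ:[((p1 → p1) ∧ (p1 → p0))=F] refutes=True  ← countermodel

Result: [0, 1]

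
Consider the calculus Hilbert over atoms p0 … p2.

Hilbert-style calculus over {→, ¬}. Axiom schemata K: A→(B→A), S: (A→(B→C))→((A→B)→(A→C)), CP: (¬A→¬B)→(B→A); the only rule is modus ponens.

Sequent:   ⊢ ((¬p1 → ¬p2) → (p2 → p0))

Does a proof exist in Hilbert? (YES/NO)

Enumerate valuations to refute Γ ⊢ Δ:
  v=000: Γ:[] Δ:[((¬p1 → ¬p2) → (p2 → p0))=T] refutes=False
  v=001: Γ:[] Δ:[((¬p1 → ¬p2) → (p2 → p0))=T] refutes=False
  v=010: Γ:[] Δ:[((¬p1 → ¬p2) → (p2 → p0))=T] refutes=False
  v=011: Γ:[] Δ:[((¬p1 → ¬p2) → (p2 → p0))=F] refutes=True  ← countermodel

Result: NO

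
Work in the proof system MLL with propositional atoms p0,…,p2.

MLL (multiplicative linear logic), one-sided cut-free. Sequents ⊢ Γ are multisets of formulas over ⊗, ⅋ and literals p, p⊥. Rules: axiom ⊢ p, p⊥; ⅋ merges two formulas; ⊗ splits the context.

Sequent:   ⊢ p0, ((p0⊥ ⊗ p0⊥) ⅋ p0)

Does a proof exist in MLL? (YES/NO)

Derivation trace:
[⅋]  ⊢ p0, ((p0⊥ ⊗ p0⊥) ⅋ p0)
  [⊗]  ⊢ p0, p0, (p0⊥ ⊗ p0⊥)
    [Ax]  ⊢ p0, p0⊥
    [Ax]  ⊢ p0, p0⊥

Result: YES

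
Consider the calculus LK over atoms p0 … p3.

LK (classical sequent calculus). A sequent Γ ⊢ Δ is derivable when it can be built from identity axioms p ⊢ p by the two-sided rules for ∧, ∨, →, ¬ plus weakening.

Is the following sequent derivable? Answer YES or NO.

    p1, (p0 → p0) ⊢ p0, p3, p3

Truth-table refutation:
  v=0000: Γ:[p1=F, (p0 → p0)=T] Δ:[p0=F, p3=F, p3=F] refutes=False
  v=0001: Γ:[p1=F, (p0 → p0)=T] Δ:[p0=F, p3=T, p3=T] refutes=False
  v=0010: Γ:[p1=F, (p0 → p0)=T] Δ:[p0=F, p3=F, p3=F] refutes=False
  v=0011: Γ:[p1=F, (p0 → p0)=T] Δ:[p0=F, p3=T, p3=T] refutes=False
  v=0100: Γ:[p1=T, (p0 → p0)=T] Δ:[p0=F, p3=F, p3=F] refutes=True  ← countermodel

Result: NO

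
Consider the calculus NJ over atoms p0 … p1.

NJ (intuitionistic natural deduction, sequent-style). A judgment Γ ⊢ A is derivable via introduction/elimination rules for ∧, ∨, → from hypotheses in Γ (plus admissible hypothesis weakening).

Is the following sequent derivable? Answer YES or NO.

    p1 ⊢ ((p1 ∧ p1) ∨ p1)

Derivation trace:
[∨I₁] p1 ⊢ ((p1 ∧ p1) ∨ p1)
  [∧I] p1 ⊢ (p1 ∧ p1)
    [Ax] p1 ⊢ p1
    [Ax] p1 ⊢ p1

Result: YES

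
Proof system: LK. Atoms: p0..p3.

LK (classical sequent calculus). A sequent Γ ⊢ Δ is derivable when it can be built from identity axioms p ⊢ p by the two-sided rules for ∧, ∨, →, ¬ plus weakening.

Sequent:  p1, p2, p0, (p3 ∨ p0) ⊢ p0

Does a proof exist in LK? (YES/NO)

Derivation (root first):
[∨L] p1, p2, p0, (p3 ∨ p0) ⊢ p0
  [WL] p0, p1, p2, p3 ⊢ p0
    [WL] p0, p1, p2 ⊢ p0
      [WL] p0, p1 ⊢ p0
        [Ax] p0 ⊢ p0
  [Ax] p0 ⊢ p0

Result: YES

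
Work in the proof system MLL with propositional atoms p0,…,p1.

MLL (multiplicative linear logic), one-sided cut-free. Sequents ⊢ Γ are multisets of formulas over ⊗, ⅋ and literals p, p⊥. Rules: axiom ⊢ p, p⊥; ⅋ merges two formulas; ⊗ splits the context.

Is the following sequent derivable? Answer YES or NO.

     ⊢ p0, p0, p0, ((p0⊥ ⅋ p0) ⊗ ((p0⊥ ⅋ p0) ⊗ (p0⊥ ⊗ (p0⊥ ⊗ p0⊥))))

Derivation (root first):
[⊗]  ⊢ p0, p0, p0, ((p0⊥ ⅋ p0) ⊗ ((p0⊥ ⅋ p0) ⊗ (p0⊥ ⊗ (p0⊥ ⊗ p0⊥))))
  [⅋]  ⊢ (p0⊥ ⅋ p0)
    [Ax]  ⊢ p0, p0⊥
  [⊗]  ⊢ p0, p0, p0, ((p0⊥ ⅋ p0) ⊗ (p0⊥ ⊗ (p0⊥ ⊗ p0⊥)))
    [⅋]  ⊢ (p0⊥ ⅋ p0)
      [Ax]  ⊢ p0, p0⊥
    [⊗]  ⊢ p0, p0, p0, (p0⊥ ⊗ (p0⊥ ⊗ p0⊥))
      [Ax]  ⊢ p0, p0⊥
      [⊗]  ⊢ p0, p0, (p0⊥ ⊗ p0⊥)
        [Ax]  ⊢ p0, p0⊥
        [Ax]  ⊢ p0, p0⊥

Result: YES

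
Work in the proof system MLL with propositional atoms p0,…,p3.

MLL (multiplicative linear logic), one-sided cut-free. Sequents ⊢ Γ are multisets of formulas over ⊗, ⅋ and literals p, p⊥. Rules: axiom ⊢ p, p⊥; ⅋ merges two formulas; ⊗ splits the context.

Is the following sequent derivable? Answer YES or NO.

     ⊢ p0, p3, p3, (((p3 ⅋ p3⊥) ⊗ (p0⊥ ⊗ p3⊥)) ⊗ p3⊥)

Derivation (root first):
[⊗]  ⊢ p0, p3, p3, (((p3 ⅋ p3⊥) ⊗ (p0⊥ ⊗ p3⊥)) ⊗ p3⊥)
  [⊗]  ⊢ p0, p3, ((p3 ⅋ p3⊥) ⊗ (p0⊥ ⊗ p3⊥))
    [⅋]  ⊢ (p3 ⅋ p3⊥)
      [Ax]  ⊢ p3, p3⊥
    [⊗]  ⊢ p0, p3, (p0⊥ ⊗ p3⊥)
      [Ax]  ⊢ p0, p0⊥
      [Ax]  ⊢ p3, p3⊥
  [Ax]  ⊢ p3, p3⊥

Result: YES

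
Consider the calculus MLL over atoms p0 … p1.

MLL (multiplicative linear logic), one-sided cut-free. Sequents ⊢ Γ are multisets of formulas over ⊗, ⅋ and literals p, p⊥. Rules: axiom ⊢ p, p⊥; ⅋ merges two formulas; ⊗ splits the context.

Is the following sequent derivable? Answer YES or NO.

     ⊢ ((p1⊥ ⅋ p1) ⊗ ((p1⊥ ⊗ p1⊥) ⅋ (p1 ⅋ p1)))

Derivation (root first):
[⊗]  ⊢ ((p1⊥ ⅋ p1) ⊗ ((p1⊥ ⊗ p1⊥) ⅋ (p1 ⅋ p1)))
  [⅋]  ⊢ (p1⊥ ⅋ p1)
    [Ax]  ⊢ p1, p1⊥
  [⅋]  ⊢ ((p1⊥ ⊗ p1⊥) ⅋ (p1 ⅋ p1))
    [⅋]  ⊢ (p1⊥ ⊗ p1⊥), (p1 ⅋ p1)
      [⊗]  ⊢ p1, p1, (p1⊥ ⊗ p1⊥)
        [Ax]  ⊢ p1, p1⊥
        [Ax]  ⊢ p1, p1⊥

Result: YES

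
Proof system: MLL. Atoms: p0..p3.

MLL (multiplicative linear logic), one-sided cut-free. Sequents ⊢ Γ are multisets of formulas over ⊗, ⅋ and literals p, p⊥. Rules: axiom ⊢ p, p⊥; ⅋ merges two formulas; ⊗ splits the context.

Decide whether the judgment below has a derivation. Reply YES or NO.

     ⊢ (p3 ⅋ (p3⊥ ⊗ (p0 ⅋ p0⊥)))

Derivation (root first):
[⅋]  ⊢ (p3 ⅋ (p3⊥ ⊗ (p0 ⅋ p0⊥)))
  [⊗]  ⊢ p3, (p3⊥ ⊗ (p0 ⅋ p0⊥))
    [Ax]  ⊢ p3, p3⊥
    [⅋]  ⊢ (p0 ⅋ p0⊥)
      [Ax]  ⊢ p0, p0⊥

Result: YES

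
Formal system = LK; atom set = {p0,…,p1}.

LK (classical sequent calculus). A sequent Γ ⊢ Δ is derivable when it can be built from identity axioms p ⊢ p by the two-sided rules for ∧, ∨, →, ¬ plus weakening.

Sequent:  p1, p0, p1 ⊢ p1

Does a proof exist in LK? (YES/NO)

Derivation (root first):
[WL] p1, p0, p1 ⊢ p1
  [WL] p1, p0 ⊢ p1
    [Ax] p1 ⊢ p1

Result: YES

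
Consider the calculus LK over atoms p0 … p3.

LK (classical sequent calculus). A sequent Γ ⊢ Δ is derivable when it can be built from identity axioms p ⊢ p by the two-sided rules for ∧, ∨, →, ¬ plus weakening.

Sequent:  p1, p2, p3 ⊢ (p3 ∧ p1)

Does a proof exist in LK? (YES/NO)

Derivation trace:
[∧R] p1, p2, p3 ⊢ (p3 ∧ p1)
  [WL] p3, p2 ⊢ p3
    [Ax] p3 ⊢ p3
  [Ax] p1 ⊢ p1

Result: YES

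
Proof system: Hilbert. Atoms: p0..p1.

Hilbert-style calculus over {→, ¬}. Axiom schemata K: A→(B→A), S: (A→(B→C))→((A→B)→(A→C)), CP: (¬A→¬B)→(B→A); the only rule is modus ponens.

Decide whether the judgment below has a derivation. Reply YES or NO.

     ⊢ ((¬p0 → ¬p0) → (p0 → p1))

Enumerate valuations to refute Γ ⊢ Δ:
  v=00: Γ:[] Δ:[((¬p0 → ¬p0) → (p0 → p1))=T] refutes=False
  v=01: Γ:[] Δ:[((¬p0 → ¬p0) → (p0 → p1))=T] refutes=False
  v=10: Γ:[] Δ:[((¬p0 → ¬p0) → (p0 → p1))=F] refutes=True  ← countermodel

Result: NO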